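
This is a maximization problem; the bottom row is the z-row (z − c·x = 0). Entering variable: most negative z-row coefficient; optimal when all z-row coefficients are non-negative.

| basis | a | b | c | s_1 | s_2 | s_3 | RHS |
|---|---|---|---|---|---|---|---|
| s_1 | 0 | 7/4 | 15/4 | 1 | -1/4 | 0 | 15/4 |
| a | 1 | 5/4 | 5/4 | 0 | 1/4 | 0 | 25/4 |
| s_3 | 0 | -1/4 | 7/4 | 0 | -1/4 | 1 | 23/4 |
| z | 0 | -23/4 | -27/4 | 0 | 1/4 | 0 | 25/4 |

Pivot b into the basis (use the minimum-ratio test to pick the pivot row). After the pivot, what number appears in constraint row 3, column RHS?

44/7

Ratio test on column b — row 1: (15/4)/(7/4) = 15/7; row 2: (25/4)/(5/4) = 5; row 3: entry -1/4 ≤ 0. Minimum is 15/7 at row 1 (s_1 leaves); pivot element 7/4.
Divide row 1 by 7/4; eliminate column b from the other rows.
Row 3 update in column RHS: 23/4 − (-1/4)·(15/7) = 44/7.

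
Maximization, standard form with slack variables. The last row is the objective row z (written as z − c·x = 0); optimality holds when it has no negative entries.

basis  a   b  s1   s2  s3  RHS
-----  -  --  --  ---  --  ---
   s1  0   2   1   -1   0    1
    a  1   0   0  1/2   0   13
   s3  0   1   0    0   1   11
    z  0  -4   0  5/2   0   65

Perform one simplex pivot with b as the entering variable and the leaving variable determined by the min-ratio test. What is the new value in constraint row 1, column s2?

-1/2

Ratio test on column b — row 1: 1/2 = 1/2; row 2: entry 0 ≤ 0; row 3: 11/1 = 11. Minimum is 1/2 at row 1 (s1 leaves); pivot element 2.
Divide row 1 by 2; eliminate column b from the other rows.
In the new row 1, the s2 entry is the old entry divided by the pivot: (-1)/2 = -1/2.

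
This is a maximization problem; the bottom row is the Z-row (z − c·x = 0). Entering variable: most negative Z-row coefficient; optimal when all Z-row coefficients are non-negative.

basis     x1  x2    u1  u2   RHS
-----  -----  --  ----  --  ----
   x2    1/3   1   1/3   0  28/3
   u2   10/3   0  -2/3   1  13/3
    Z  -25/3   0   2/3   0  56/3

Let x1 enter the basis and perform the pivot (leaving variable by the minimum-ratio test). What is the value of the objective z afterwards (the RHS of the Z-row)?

Ratio test on column x1 — row 1: (28/3)/(1/3) = 28; row 2: (13/3)/(10/3) = 13/10. Minimum is 13/10 at row 2 (u2 leaves); pivot element 10/3.
Pivot on row 2; the Z-row RHS becomes 56/3 − (-25/3)·(13/10) = 59/2.

59/2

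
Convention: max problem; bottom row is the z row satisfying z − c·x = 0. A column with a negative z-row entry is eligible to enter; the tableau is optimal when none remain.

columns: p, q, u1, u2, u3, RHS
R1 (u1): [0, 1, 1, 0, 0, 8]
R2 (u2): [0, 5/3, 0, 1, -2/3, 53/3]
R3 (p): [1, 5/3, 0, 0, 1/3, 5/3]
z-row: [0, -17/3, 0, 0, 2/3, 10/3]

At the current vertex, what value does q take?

q is not in the basis, so in the current basic feasible solution q = 0.

0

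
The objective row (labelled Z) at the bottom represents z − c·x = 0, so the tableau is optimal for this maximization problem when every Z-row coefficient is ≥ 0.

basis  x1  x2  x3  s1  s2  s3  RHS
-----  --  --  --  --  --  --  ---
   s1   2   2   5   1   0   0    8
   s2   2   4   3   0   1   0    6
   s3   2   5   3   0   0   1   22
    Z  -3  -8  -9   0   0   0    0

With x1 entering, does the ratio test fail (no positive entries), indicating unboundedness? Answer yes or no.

Column x1 has positive entries in row(s) 1, 2, 3, so the ratio test bounds it — not unbounded.

no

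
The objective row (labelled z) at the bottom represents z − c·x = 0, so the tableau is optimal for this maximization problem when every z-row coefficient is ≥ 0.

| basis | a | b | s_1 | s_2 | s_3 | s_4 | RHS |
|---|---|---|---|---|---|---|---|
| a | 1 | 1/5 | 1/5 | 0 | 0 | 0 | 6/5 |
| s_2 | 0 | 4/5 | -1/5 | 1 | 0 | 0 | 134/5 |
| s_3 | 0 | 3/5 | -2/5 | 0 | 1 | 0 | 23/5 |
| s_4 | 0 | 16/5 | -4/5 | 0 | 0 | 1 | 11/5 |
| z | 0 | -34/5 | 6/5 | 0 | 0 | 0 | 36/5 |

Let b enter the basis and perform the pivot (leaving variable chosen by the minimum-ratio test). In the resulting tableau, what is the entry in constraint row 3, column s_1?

Ratio test on column b — row 1: (6/5)/(1/5) = 6; row 2: (134/5)/(4/5) = 67/2; row 3: (23/5)/(3/5) = 23/3; row 4: (11/5)/(16/5) = 11/16. Minimum is 11/16 at row 4 (s_4 leaves); pivot element 16/5.
Divide row 4 by 16/5; eliminate column b from the other rows.
Row 3 update in column s_1: -2/5 − (3/5)·(-1/4) = -1/4.

-1/4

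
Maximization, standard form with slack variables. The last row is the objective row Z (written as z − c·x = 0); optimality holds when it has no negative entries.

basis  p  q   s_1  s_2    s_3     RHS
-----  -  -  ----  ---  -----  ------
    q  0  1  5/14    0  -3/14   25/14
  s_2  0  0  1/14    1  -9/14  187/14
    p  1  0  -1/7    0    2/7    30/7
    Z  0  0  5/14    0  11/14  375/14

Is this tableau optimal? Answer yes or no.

Every Z-row coefficient is ≥ 0, so the tableau is optimal.

yes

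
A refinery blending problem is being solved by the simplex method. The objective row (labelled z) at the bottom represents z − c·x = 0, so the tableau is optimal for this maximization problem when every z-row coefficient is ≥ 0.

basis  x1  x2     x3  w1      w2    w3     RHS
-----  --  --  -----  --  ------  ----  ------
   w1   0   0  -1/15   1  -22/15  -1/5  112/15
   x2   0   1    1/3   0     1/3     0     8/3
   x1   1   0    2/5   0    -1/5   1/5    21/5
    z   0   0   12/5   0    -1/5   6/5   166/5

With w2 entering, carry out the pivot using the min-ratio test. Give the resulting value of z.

Ratio test on column w2 — row 1: entry -22/15 ≤ 0; row 2: (8/3)/(1/3) = 8; row 3: entry -1/5 ≤ 0. Minimum is 8 at row 2 (x2 leaves); pivot element 1/3.
Pivot on row 2; the z-row RHS becomes 166/5 − (-1/5)·8 = 174/5.

174/5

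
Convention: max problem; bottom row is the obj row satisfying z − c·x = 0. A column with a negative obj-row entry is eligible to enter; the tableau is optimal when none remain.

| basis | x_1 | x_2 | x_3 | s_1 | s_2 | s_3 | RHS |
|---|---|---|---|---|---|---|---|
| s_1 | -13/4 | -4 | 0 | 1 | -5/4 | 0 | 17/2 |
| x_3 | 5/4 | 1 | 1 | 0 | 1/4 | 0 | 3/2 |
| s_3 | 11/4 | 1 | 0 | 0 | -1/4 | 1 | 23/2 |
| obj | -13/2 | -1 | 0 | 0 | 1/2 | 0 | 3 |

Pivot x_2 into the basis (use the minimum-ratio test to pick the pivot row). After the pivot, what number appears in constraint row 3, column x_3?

-1

Ratio test on column x_2 — row 1: entry -4 ≤ 0; row 2: (3/2)/1 = 3/2; row 3: (23/2)/1 = 23/2. Minimum is 3/2 at row 2 (x_3 leaves); pivot element 1.
Divide row 2 by 1; eliminate column x_2 from the other rows.
Row 3 update in column x_3: 0 − 1·1 = -1.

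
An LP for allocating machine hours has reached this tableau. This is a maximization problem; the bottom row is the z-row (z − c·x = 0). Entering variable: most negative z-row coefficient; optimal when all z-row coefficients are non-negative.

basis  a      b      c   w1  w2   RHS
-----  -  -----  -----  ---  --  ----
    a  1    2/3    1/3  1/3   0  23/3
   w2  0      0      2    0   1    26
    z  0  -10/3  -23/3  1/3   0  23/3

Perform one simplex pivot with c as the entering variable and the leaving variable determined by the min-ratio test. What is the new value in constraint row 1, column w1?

1/3

Ratio test on column c — row 1: (23/3)/(1/3) = 23; row 2: 26/2 = 13. Minimum is 13 at row 2 (w2 leaves); pivot element 2.
Divide row 2 by 2; eliminate column c from the other rows.
Row 1 update in column w1: 1/3 − (1/3)·0 = 1/3.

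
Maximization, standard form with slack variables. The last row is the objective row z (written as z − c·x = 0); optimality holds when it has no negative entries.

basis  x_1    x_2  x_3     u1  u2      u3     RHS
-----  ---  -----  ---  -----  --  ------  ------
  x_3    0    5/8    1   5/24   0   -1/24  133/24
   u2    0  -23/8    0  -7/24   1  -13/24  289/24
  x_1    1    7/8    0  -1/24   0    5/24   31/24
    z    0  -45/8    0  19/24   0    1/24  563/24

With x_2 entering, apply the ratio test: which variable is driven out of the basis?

Column x_2 entries and ratios — x_3: (133/24)/(5/8) = 133/15; u2: -23/8 ≤ 0, skip; x_1: (31/24)/(7/8) = 31/21.
Smallest ratio is 31/21 in the row of x_1, so x_1 leaves.

x_1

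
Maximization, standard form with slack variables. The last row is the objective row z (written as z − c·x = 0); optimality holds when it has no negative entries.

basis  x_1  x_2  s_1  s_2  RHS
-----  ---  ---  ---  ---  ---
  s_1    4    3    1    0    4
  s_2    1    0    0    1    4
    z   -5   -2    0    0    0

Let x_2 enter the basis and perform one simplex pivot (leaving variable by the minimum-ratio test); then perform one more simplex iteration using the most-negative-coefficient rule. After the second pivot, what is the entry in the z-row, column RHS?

5

Ratio test on column x_2 — row 1: 4/3 = 4/3; row 2: entry 0 ≤ 0. Minimum is 4/3 at row 1 (s_1 leaves); pivot element 3.
Divide row 1 by 3; eliminate column x_2 from the other rows.
Second iteration: most negative z-row entry is -7/3 in column x_1, so x_1 enters.
Ratio test on column x_1 — row 1: (4/3)/(4/3) = 1; row 2: 4/1 = 4. Minimum is 1 at row 1 (x_2 leaves); pivot element 4/3.
Divide row 1 by 4/3; eliminate column x_1 from the other rows.
After both pivots, the entry at the z-row, column RHS is 5.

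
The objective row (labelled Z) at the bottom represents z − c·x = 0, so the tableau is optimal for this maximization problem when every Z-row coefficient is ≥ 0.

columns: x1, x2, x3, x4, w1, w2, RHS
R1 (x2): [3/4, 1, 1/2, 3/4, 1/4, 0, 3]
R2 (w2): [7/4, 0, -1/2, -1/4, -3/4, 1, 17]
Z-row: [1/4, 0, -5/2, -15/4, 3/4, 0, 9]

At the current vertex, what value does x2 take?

3

x2 is basic (row 1); its value is the RHS of that row, 3.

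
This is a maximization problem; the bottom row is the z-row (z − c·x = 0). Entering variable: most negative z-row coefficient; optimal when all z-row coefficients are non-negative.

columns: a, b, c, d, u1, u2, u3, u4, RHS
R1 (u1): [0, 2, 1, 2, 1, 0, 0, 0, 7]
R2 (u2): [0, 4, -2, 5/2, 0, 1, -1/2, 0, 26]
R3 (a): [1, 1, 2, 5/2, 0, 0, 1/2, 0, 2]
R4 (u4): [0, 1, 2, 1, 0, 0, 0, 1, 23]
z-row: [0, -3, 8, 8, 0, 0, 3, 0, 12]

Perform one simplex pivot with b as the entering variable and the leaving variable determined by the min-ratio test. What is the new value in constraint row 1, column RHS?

Ratio test on column b — row 1: 7/2 = 7/2; row 2: 26/4 = 13/2; row 3: 2/1 = 2; row 4: 23/1 = 23. Minimum is 2 at row 3 (a leaves); pivot element 1.
Divide row 3 by 1; eliminate column b from the other rows.
Row 1 update in column RHS: 7 − 2·2 = 3.

3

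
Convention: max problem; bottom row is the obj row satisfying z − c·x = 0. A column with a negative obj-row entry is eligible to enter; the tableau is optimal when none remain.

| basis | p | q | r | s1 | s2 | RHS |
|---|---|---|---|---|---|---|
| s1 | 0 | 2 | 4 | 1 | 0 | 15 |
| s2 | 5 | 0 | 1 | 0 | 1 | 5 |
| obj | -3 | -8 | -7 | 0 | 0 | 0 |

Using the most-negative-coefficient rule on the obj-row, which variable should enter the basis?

q

Negative obj-row entries: p: -3, q: -8, r: -7.
The most negative is -8 in column q, so q enters.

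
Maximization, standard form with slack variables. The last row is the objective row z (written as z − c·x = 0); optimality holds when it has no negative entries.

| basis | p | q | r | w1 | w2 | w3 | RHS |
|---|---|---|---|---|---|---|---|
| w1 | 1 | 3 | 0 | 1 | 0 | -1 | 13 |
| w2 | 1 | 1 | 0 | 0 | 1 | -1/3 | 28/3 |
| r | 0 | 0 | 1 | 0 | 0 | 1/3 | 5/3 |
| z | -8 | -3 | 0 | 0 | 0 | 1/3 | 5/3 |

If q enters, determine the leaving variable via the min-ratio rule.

Column q entries and ratios — w1: 13/3 = 13/3; w2: (28/3)/1 = 28/3; r: 0 ≤ 0, skip.
Smallest ratio is 13/3 in the row of w1, so w1 leaves.

w1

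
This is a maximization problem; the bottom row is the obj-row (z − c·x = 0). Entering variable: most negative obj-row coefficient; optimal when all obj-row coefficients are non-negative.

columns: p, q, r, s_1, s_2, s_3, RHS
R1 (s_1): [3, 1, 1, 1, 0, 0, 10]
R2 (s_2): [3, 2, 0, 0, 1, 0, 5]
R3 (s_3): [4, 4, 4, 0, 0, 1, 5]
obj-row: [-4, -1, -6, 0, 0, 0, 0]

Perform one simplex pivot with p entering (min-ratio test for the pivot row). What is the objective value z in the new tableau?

5

Ratio test on column p — row 1: 10/3 = 10/3; row 2: 5/3 = 5/3; row 3: 5/4 = 5/4. Minimum is 5/4 at row 3 (s_3 leaves); pivot element 4.
Pivot on row 3; the obj-row RHS becomes 0 − (-4)·(5/4) = 5.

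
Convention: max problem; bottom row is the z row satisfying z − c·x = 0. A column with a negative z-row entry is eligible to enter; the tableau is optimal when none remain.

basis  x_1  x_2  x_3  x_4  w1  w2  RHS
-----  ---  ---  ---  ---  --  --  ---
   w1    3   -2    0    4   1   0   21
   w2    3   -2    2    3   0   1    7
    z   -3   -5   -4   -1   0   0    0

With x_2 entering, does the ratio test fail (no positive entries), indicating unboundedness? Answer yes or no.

Every constraint-row entry in column x_2 is ≤ 0, so increasing x_2 is unbounded.

yes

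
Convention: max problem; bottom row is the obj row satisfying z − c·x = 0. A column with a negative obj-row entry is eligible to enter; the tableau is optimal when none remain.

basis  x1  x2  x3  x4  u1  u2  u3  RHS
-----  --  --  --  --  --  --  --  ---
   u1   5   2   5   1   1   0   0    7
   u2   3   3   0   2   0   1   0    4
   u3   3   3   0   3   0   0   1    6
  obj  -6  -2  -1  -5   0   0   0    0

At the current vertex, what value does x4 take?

0

x4 is not in the basis, so in the current basic feasible solution x4 = 0.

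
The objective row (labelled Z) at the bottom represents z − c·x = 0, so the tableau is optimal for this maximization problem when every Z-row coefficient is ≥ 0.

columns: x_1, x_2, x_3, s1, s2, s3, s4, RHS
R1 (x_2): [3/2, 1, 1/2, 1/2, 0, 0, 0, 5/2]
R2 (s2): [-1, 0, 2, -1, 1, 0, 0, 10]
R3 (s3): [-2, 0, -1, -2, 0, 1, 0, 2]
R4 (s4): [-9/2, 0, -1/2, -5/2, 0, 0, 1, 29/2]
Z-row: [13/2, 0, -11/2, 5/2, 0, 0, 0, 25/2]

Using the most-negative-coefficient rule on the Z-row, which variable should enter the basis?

x_3

Negative Z-row entries: x_3: -11/2.
The most negative is -11/2 in column x_3, so x_3 enters.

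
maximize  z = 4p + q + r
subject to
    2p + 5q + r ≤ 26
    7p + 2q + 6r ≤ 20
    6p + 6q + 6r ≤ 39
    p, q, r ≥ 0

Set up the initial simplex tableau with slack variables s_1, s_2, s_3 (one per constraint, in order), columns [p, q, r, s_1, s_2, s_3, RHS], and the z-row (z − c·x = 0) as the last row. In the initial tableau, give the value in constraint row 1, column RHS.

The RHS of constraint 1 is b_1 = 26.

26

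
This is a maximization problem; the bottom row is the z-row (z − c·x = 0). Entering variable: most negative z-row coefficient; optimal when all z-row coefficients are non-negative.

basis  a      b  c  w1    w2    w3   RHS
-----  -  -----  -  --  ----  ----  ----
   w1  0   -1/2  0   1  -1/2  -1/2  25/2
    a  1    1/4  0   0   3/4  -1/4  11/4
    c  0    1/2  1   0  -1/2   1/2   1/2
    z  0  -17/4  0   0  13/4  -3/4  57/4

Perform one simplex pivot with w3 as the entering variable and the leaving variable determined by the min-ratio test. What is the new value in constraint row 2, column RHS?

Ratio test on column w3 — row 1: entry -1/2 ≤ 0; row 2: entry -1/4 ≤ 0; row 3: (1/2)/(1/2) = 1. Minimum is 1 at row 3 (c leaves); pivot element 1/2.
Divide row 3 by 1/2; eliminate column w3 from the other rows.
Row 2 update in column RHS: 11/4 − (-1/4)·1 = 3.

3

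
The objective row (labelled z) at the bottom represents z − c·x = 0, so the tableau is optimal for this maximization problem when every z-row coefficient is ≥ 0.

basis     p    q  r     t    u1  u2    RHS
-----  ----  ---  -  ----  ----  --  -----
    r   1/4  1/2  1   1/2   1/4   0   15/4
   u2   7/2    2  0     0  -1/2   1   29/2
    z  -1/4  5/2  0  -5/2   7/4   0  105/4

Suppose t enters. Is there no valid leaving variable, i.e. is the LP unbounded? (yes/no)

no

Column t has positive entries in row(s) 1, so the ratio test bounds it — not unbounded.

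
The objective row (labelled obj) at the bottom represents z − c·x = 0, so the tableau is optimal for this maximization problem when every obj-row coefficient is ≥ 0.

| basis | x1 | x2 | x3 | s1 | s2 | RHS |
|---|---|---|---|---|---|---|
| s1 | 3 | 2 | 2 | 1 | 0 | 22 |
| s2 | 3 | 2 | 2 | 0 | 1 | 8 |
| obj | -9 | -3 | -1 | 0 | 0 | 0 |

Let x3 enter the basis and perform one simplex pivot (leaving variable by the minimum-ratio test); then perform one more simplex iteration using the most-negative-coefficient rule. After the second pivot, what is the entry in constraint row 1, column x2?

Ratio test on column x3 — row 1: 22/2 = 11; row 2: 8/2 = 4. Minimum is 4 at row 2 (s2 leaves); pivot element 2.
Divide row 2 by 2; eliminate column x3 from the other rows.
Second iteration: most negative obj-row entry is -15/2 in column x1, so x1 enters.
Ratio test on column x1 — row 1: entry 0 ≤ 0; row 2: 4/(3/2) = 8/3. Minimum is 8/3 at row 2 (x3 leaves); pivot element 3/2.
Divide row 2 by 3/2; eliminate column x1 from the other rows.
After both pivots, the entry at constraint row 1, column x2 is 0.

0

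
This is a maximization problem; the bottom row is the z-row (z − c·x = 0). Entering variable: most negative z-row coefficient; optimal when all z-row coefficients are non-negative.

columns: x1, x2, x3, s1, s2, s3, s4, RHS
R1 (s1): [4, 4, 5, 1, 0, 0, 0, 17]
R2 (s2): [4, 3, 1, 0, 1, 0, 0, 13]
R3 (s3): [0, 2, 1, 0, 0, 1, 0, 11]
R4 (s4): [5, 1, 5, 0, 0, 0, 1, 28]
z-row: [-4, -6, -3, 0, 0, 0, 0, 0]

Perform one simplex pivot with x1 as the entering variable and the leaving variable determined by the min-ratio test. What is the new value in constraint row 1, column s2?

Ratio test on column x1 — row 1: 17/4 = 17/4; row 2: 13/4 = 13/4; row 3: entry 0 ≤ 0; row 4: 28/5 = 28/5. Minimum is 13/4 at row 2 (s2 leaves); pivot element 4.
Divide row 2 by 4; eliminate column x1 from the other rows.
Row 1 update in column s2: 0 − 4·(1/4) = -1.

-1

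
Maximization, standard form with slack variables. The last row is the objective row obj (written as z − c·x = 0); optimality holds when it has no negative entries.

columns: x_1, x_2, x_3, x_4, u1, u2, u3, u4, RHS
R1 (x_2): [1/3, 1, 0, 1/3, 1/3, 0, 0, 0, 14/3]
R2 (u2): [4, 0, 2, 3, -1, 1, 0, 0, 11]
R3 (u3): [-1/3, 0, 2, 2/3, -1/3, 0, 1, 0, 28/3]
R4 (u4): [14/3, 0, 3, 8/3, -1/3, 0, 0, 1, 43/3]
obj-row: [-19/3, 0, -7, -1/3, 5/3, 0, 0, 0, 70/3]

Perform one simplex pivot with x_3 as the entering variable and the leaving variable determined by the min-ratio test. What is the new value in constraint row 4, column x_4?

Ratio test on column x_3 — row 1: entry 0 ≤ 0; row 2: 11/2 = 11/2; row 3: (28/3)/2 = 14/3; row 4: (43/3)/3 = 43/9. Minimum is 14/3 at row 3 (u3 leaves); pivot element 2.
Divide row 3 by 2; eliminate column x_3 from the other rows.
Row 4 update in column x_4: 8/3 − 3·(1/3) = 5/3.

5/3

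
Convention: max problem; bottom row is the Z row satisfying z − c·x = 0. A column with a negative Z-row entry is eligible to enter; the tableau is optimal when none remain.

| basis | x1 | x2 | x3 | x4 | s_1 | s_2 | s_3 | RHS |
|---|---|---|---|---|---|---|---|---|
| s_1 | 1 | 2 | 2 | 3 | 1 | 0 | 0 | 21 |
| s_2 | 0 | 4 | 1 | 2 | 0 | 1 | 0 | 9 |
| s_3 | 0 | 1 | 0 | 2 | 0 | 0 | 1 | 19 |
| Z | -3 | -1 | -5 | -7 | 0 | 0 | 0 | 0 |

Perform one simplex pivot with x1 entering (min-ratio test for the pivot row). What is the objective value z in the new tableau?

63

Ratio test on column x1 — row 1: 21/1 = 21; row 2: entry 0 ≤ 0; row 3: entry 0 ≤ 0. Minimum is 21 at row 1 (s_1 leaves); pivot element 1.
Pivot on row 1; the Z-row RHS becomes 0 − (-3)·21 = 63.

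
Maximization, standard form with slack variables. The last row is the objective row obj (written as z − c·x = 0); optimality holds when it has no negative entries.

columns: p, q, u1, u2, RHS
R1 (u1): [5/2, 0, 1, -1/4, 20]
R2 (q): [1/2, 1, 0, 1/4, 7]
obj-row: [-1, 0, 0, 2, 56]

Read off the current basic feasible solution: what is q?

7

q is basic (row 2); its value is the RHS of that row, 7.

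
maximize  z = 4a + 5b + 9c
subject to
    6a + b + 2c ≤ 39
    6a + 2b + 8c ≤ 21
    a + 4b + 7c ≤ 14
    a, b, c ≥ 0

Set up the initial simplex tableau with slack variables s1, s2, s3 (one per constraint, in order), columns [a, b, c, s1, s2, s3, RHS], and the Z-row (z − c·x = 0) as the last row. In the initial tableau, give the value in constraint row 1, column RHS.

The RHS of constraint 1 is b_1 = 39.

39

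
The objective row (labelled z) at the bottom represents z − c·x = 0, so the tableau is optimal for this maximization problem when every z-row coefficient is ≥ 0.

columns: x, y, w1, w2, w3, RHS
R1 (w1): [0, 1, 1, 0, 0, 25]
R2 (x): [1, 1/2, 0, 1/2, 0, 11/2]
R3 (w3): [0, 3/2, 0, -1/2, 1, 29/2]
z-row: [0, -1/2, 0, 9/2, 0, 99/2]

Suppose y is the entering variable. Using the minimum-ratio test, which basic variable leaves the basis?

w3

Column y entries and ratios — w1: 25/1 = 25; x: (11/2)/(1/2) = 11; w3: (29/2)/(3/2) = 29/3.
Smallest ratio is 29/3 in the row of w3, so w3 leaves.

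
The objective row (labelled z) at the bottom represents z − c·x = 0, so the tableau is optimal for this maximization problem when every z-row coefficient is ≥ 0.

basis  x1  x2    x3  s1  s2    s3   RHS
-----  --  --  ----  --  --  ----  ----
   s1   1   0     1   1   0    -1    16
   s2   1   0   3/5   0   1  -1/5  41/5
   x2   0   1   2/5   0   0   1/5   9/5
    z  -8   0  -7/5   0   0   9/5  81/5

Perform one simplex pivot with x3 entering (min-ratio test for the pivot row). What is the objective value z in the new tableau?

45/2

Ratio test on column x3 — row 1: 16/1 = 16; row 2: (41/5)/(3/5) = 41/3; row 3: (9/5)/(2/5) = 9/2. Minimum is 9/2 at row 3 (x2 leaves); pivot element 2/5.
Pivot on row 3; the z-row RHS becomes 81/5 − (-7/5)·(9/2) = 45/2.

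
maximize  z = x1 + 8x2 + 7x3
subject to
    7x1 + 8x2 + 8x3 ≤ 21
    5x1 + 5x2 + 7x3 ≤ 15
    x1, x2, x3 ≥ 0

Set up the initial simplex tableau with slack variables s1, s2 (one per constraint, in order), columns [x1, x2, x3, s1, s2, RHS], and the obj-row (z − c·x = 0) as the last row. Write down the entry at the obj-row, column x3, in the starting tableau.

-7

The obj-row carries the negated objective coefficients: the x3 entry is -7.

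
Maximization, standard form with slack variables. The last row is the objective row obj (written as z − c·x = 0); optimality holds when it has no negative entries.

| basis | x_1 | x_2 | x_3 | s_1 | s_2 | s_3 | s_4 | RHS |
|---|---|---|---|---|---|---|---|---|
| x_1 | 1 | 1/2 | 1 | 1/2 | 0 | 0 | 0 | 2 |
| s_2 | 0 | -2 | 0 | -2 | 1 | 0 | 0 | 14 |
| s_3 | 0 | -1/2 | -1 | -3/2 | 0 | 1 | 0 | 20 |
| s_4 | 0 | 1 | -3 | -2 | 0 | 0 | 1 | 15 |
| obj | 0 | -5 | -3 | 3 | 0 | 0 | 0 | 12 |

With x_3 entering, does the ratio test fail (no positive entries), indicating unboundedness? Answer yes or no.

Column x_3 has positive entries in row(s) 1, so the ratio test bounds it — not unbounded.

no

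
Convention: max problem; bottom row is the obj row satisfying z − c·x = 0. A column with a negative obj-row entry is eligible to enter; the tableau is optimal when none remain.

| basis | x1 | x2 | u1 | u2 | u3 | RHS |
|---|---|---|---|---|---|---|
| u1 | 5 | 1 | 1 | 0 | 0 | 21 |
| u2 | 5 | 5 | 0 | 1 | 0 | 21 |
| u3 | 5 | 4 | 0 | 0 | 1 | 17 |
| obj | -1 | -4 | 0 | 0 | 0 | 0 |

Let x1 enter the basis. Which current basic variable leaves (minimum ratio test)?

Column x1 entries and ratios — u1: 21/5 = 21/5; u2: 21/5 = 21/5; u3: 17/5 = 17/5.
Smallest ratio is 17/5 in the row of u3, so u3 leaves.

u3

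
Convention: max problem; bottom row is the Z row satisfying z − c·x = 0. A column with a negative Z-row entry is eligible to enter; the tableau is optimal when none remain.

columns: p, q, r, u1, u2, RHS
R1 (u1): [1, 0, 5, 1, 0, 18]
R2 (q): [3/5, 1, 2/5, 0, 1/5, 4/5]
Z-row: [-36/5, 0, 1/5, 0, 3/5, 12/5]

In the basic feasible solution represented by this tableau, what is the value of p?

p is not in the basis, so in the current basic feasible solution p = 0.

0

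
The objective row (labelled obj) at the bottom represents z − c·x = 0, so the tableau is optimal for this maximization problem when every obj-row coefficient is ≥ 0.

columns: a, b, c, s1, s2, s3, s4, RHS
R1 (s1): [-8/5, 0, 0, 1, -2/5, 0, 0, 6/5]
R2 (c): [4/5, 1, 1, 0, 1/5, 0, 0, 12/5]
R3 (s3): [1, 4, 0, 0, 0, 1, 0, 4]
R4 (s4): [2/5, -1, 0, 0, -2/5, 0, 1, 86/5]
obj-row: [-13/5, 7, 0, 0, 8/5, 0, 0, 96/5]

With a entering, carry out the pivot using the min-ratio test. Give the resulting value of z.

27

Ratio test on column a — row 1: entry -8/5 ≤ 0; row 2: (12/5)/(4/5) = 3; row 3: 4/1 = 4; row 4: (86/5)/(2/5) = 43. Minimum is 3 at row 2 (c leaves); pivot element 4/5.
Pivot on row 2; the obj-row RHS becomes 96/5 − (-13/5)·3 = 27.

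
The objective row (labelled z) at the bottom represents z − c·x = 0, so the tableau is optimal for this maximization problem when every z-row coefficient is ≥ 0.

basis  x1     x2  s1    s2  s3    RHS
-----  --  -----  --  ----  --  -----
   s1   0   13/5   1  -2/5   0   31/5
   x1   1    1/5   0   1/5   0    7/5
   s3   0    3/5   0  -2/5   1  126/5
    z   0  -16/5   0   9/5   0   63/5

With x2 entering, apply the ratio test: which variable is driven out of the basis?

Column x2 entries and ratios — s1: (31/5)/(13/5) = 31/13; x1: (7/5)/(1/5) = 7; s3: (126/5)/(3/5) = 42.
Smallest ratio is 31/13 in the row of s1, so s1 leaves.

s1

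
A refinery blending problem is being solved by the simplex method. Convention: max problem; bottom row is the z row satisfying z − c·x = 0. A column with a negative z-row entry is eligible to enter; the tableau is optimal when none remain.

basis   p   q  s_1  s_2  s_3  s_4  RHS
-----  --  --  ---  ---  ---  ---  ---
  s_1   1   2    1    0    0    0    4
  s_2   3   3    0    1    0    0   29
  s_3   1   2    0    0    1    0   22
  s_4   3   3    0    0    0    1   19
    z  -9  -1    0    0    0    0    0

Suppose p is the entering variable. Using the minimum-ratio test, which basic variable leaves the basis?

s_1

Column p entries and ratios — s_1: 4/1 = 4; s_2: 29/3 = 29/3; s_3: 22/1 = 22; s_4: 19/3 = 19/3.
Smallest ratio is 4 in the row of s_1, so s_1 leaves.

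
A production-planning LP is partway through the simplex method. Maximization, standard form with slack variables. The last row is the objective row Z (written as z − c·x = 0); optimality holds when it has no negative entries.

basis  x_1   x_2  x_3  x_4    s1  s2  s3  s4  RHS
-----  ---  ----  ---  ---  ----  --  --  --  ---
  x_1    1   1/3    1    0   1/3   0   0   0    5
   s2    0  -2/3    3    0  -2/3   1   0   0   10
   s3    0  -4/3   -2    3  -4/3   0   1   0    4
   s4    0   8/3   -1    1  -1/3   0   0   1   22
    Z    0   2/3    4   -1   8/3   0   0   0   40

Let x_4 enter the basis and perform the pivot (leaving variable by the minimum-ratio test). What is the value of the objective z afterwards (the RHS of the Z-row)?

124/3

Ratio test on column x_4 — row 1: entry 0 ≤ 0; row 2: entry 0 ≤ 0; row 3: 4/3 = 4/3; row 4: 22/1 = 22. Minimum is 4/3 at row 3 (s3 leaves); pivot element 3.
Pivot on row 3; the Z-row RHS becomes 40 − (-1)·(4/3) = 124/3.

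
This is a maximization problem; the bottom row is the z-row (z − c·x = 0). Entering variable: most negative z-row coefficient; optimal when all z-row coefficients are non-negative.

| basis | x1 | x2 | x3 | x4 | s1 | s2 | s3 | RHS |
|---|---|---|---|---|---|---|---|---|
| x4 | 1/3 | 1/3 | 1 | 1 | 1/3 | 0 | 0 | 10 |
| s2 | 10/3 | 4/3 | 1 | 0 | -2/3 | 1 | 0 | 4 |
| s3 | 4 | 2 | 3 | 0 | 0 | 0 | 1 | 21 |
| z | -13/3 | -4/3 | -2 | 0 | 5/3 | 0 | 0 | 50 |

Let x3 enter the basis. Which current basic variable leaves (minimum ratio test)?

s2

Column x3 entries and ratios — x4: 10/1 = 10; s2: 4/1 = 4; s3: 21/3 = 7.
Smallest ratio is 4 in the row of s2, so s2 leaves.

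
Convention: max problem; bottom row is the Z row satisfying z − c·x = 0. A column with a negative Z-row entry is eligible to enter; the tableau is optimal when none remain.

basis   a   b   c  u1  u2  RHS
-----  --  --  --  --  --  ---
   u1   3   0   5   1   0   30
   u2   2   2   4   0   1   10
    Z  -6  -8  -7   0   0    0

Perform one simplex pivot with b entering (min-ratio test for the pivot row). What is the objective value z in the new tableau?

Ratio test on column b — row 1: entry 0 ≤ 0; row 2: 10/2 = 5. Minimum is 5 at row 2 (u2 leaves); pivot element 2.
Pivot on row 2; the Z-row RHS becomes 0 − (-8)·5 = 40.

40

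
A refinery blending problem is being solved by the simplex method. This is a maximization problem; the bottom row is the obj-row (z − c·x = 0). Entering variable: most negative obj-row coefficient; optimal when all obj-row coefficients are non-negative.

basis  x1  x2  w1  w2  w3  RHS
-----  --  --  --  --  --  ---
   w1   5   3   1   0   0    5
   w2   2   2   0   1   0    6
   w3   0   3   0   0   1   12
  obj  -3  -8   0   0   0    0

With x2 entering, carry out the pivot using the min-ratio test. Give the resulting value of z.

Ratio test on column x2 — row 1: 5/3 = 5/3; row 2: 6/2 = 3; row 3: 12/3 = 4. Minimum is 5/3 at row 1 (w1 leaves); pivot element 3.
Pivot on row 1; the obj-row RHS becomes 0 − (-8)·(5/3) = 40/3.

40/3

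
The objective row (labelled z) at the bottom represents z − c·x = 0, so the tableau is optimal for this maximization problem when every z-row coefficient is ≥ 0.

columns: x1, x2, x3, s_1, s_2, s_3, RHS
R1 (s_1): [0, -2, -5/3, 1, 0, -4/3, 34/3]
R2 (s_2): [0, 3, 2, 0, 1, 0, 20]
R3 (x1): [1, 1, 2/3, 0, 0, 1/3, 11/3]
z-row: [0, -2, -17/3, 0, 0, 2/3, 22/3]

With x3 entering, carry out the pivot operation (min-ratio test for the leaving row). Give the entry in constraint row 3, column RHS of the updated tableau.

11/2

Ratio test on column x3 — row 1: entry -5/3 ≤ 0; row 2: 20/2 = 10; row 3: (11/3)/(2/3) = 11/2. Minimum is 11/2 at row 3 (x1 leaves); pivot element 2/3.
Divide row 3 by 2/3; eliminate column x3 from the other rows.
In the new row 3, the RHS entry is the old entry divided by the pivot: (11/3)/(2/3) = 11/2.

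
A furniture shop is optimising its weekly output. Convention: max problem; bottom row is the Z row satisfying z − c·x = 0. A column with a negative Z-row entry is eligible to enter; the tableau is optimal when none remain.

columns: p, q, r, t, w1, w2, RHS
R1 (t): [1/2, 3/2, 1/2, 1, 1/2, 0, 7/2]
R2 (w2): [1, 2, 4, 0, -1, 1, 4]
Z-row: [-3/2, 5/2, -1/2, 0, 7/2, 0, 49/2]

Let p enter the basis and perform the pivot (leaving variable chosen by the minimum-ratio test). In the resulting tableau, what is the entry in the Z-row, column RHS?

Ratio test on column p — row 1: (7/2)/(1/2) = 7; row 2: 4/1 = 4. Minimum is 4 at row 2 (w2 leaves); pivot element 1.
Divide row 2 by 1; eliminate column p from the other rows.
Z-row update in column RHS: 49/2 − (-3/2)·4 = 61/2.

61/2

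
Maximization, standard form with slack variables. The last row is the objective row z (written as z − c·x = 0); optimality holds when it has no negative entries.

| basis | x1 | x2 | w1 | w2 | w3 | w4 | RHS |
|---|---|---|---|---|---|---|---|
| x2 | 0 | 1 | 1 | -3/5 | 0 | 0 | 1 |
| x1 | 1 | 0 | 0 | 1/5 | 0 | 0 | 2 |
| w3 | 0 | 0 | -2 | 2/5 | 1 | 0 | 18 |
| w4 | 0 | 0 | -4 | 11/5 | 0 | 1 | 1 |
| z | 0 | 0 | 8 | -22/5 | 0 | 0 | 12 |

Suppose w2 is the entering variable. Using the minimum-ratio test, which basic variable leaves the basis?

Column w2 entries and ratios — x2: -3/5 ≤ 0, skip; x1: 2/(1/5) = 10; w3: 18/(2/5) = 45; w4: 1/(11/5) = 5/11.
Smallest ratio is 5/11 in the row of w4, so w4 leaves.

w4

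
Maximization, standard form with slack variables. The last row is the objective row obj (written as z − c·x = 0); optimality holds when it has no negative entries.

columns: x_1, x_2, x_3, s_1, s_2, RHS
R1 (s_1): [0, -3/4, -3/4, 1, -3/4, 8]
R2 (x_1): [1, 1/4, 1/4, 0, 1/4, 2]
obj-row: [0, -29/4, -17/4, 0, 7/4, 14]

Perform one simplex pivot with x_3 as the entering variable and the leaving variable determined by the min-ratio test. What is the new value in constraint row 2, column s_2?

Ratio test on column x_3 — row 1: entry -3/4 ≤ 0; row 2: 2/(1/4) = 8. Minimum is 8 at row 2 (x_1 leaves); pivot element 1/4.
Divide row 2 by 1/4; eliminate column x_3 from the other rows.
In the new row 2, the s_2 entry is the old entry divided by the pivot: (1/4)/(1/4) = 1.

1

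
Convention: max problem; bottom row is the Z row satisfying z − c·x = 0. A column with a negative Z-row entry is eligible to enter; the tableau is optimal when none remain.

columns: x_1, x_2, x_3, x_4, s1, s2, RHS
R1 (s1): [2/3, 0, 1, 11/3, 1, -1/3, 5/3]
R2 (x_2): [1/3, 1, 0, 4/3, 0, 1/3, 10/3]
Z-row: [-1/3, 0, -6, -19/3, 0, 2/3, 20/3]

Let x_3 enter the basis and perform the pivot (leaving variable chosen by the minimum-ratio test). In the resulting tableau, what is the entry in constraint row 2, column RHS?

Ratio test on column x_3 — row 1: (5/3)/1 = 5/3; row 2: entry 0 ≤ 0. Minimum is 5/3 at row 1 (s1 leaves); pivot element 1.
Divide row 1 by 1; eliminate column x_3 from the other rows.
Row 2 update in column RHS: 10/3 − 0·(5/3) = 10/3.

10/3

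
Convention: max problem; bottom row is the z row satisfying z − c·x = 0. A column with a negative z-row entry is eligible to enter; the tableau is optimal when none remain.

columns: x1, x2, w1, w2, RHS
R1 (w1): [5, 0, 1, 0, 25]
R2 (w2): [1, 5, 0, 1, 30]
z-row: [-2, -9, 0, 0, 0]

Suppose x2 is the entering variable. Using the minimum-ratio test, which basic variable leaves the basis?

w2

Column x2 entries and ratios — w1: 0 ≤ 0, skip; w2: 30/5 = 6.
Smallest ratio is 6 in the row of w2, so w2 leaves.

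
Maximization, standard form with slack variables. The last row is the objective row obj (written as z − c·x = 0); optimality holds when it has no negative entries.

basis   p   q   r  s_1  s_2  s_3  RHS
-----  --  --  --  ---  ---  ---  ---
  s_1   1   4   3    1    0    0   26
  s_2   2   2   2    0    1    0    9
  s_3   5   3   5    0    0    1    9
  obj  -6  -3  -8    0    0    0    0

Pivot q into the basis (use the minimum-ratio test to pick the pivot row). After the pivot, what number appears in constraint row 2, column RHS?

3

Ratio test on column q — row 1: 26/4 = 13/2; row 2: 9/2 = 9/2; row 3: 9/3 = 3. Minimum is 3 at row 3 (s_3 leaves); pivot element 3.
Divide row 3 by 3; eliminate column q from the other rows.
Row 2 update in column RHS: 9 − 2·3 = 3.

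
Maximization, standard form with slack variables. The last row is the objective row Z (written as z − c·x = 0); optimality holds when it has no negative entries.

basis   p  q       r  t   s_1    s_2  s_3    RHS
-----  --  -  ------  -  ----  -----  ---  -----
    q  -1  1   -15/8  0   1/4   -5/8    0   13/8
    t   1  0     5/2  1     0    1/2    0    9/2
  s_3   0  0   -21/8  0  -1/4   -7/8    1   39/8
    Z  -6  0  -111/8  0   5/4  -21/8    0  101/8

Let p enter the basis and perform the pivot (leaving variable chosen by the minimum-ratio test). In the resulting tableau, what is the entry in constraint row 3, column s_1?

-1/4

Ratio test on column p — row 1: entry -1 ≤ 0; row 2: (9/2)/1 = 9/2; row 3: entry 0 ≤ 0. Minimum is 9/2 at row 2 (t leaves); pivot element 1.
Divide row 2 by 1; eliminate column p from the other rows.
Row 3 update in column s_1: -1/4 − 0·0 = -1/4.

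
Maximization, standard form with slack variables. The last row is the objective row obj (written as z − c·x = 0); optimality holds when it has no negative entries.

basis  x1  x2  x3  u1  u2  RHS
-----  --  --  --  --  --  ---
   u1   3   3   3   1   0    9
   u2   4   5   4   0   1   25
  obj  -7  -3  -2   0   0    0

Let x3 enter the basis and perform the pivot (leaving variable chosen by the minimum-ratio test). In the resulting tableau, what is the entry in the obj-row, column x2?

Ratio test on column x3 — row 1: 9/3 = 3; row 2: 25/4 = 25/4. Minimum is 3 at row 1 (u1 leaves); pivot element 3.
Divide row 1 by 3; eliminate column x3 from the other rows.
obj-row update in column x2: -3 − (-2)·1 = -1.

-1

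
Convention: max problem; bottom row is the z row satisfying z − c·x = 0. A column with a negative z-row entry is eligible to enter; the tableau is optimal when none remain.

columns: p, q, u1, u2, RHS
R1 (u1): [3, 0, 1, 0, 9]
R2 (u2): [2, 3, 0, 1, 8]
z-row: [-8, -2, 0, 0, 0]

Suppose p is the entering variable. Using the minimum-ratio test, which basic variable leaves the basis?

Column p entries and ratios — u1: 9/3 = 3; u2: 8/2 = 4.
Smallest ratio is 3 in the row of u1, so u1 leaves.

u1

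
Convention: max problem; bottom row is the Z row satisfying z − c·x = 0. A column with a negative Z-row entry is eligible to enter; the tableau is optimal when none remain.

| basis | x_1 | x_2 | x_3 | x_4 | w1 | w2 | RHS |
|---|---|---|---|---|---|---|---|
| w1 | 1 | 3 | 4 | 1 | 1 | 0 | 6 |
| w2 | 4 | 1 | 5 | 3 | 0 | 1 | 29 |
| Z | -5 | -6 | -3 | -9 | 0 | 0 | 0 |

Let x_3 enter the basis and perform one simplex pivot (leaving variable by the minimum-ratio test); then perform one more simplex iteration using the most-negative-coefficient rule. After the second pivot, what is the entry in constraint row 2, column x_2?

-8

Ratio test on column x_3 — row 1: 6/4 = 3/2; row 2: 29/5 = 29/5. Minimum is 3/2 at row 1 (w1 leaves); pivot element 4.
Divide row 1 by 4; eliminate column x_3 from the other rows.
Second iteration: most negative Z-row entry is -33/4 in column x_4, so x_4 enters.
Ratio test on column x_4 — row 1: (3/2)/(1/4) = 6; row 2: (43/2)/(7/4) = 86/7. Minimum is 6 at row 1 (x_3 leaves); pivot element 1/4.
Divide row 1 by 1/4; eliminate column x_4 from the other rows.
After both pivots, the entry at constraint row 2, column x_2 is -8.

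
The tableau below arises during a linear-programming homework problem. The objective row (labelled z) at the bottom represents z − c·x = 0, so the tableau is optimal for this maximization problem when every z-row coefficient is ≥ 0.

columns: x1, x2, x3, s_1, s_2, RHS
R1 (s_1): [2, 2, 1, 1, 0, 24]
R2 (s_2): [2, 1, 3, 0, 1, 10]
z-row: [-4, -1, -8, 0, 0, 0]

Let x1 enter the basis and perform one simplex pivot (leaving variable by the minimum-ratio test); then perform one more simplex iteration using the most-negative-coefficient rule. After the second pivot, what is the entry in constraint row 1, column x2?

Ratio test on column x1 — row 1: 24/2 = 12; row 2: 10/2 = 5. Minimum is 5 at row 2 (s_2 leaves); pivot element 2.
Divide row 2 by 2; eliminate column x1 from the other rows.
Second iteration: most negative z-row entry is -2 in column x3, so x3 enters.
Ratio test on column x3 — row 1: entry -2 ≤ 0; row 2: 5/(3/2) = 10/3. Minimum is 10/3 at row 2 (x1 leaves); pivot element 3/2.
Divide row 2 by 3/2; eliminate column x3 from the other rows.
After both pivots, the entry at constraint row 1, column x2 is 5/3.

5/3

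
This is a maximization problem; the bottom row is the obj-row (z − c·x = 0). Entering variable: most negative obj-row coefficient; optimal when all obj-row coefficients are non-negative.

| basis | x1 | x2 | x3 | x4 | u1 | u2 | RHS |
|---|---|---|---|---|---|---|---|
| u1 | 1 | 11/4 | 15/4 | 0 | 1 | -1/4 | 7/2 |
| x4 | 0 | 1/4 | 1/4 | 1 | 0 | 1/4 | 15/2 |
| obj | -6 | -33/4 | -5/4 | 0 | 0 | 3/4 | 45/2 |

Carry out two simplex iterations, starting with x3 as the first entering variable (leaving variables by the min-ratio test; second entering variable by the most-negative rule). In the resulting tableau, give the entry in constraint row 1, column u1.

4/11

Ratio test on column x3 — row 1: (7/2)/(15/4) = 14/15; row 2: (15/2)/(1/4) = 30. Minimum is 14/15 at row 1 (u1 leaves); pivot element 15/4.
Divide row 1 by 15/4; eliminate column x3 from the other rows.
Second iteration: most negative obj-row entry is -22/3 in column x2, so x2 enters.
Ratio test on column x2 — row 1: (14/15)/(11/15) = 14/11; row 2: (109/15)/(1/15) = 109. Minimum is 14/11 at row 1 (x3 leaves); pivot element 11/15.
Divide row 1 by 11/15; eliminate column x2 from the other rows.
After both pivots, the entry at constraint row 1, column u1 is 4/11.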